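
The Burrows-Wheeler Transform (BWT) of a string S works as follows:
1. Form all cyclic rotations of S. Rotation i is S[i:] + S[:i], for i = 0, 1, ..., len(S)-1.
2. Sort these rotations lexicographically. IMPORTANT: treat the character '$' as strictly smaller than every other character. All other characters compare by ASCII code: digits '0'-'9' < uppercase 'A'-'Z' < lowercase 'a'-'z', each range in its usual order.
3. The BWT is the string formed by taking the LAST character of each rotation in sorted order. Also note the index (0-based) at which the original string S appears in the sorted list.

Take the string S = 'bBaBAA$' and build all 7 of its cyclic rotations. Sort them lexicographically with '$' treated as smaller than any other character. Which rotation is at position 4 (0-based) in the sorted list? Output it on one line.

Answer: BaBAA$b

Derivation:
All 7 rotations (rotation i = S[i:]+S[:i]):
  rot[0] = bBaBAA$
  rot[1] = BaBAA$b
  rot[2] = aBAA$bB
  rot[3] = BAA$bBa
  rot[4] = AA$bBaB
  rot[5] = A$bBaBA
  rot[6] = $bBaBAA
Sorted (with $ < everything):
  sorted[0] = $bBaBAA
  sorted[1] = A$bBaBA
  sorted[2] = AA$bBaB
  sorted[3] = BAA$bBa
  sorted[4] = BaBAA$b
  sorted[5] = aBAA$bB
  sorted[6] = bBaBAA$
sorted[4] = BaBAA$b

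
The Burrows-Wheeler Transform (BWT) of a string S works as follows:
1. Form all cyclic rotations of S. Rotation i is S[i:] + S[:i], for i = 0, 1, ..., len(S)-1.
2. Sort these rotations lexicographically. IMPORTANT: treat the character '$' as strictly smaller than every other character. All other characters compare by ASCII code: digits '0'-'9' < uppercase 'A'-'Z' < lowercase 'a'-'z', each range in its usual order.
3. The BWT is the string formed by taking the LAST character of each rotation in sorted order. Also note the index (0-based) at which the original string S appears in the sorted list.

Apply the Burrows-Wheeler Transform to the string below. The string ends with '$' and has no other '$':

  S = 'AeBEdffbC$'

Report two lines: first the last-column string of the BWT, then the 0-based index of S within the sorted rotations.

Answer: C$ebBfEAfd
1

Derivation:
All 10 rotations (rotation i = S[i:]+S[:i]):
  rot[0] = AeBEdffbC$
  rot[1] = eBEdffbC$A
  rot[2] = BEdffbC$Ae
  rot[3] = EdffbC$AeB
  rot[4] = dffbC$AeBE
  rot[5] = ffbC$AeBEd
  rot[6] = fbC$AeBEdf
  rot[7] = bC$AeBEdff
  rot[8] = C$AeBEdffb
  rot[9] = $AeBEdffbC
Sorted (with $ < everything):
  sorted[0] = $AeBEdffbC  (last char: 'C')
  sorted[1] = AeBEdffbC$  (last char: '$')
  sorted[2] = BEdffbC$Ae  (last char: 'e')
  sorted[3] = C$AeBEdffb  (last char: 'b')
  sorted[4] = EdffbC$AeB  (last char: 'B')
  sorted[5] = bC$AeBEdff  (last char: 'f')
  sorted[6] = dffbC$AeBE  (last char: 'E')
  sorted[7] = eBEdffbC$A  (last char: 'A')
  sorted[8] = fbC$AeBEdf  (last char: 'f')
  sorted[9] = ffbC$AeBEd  (last char: 'd')
Last column: C$ebBfEAfd
Original string S is at sorted index 1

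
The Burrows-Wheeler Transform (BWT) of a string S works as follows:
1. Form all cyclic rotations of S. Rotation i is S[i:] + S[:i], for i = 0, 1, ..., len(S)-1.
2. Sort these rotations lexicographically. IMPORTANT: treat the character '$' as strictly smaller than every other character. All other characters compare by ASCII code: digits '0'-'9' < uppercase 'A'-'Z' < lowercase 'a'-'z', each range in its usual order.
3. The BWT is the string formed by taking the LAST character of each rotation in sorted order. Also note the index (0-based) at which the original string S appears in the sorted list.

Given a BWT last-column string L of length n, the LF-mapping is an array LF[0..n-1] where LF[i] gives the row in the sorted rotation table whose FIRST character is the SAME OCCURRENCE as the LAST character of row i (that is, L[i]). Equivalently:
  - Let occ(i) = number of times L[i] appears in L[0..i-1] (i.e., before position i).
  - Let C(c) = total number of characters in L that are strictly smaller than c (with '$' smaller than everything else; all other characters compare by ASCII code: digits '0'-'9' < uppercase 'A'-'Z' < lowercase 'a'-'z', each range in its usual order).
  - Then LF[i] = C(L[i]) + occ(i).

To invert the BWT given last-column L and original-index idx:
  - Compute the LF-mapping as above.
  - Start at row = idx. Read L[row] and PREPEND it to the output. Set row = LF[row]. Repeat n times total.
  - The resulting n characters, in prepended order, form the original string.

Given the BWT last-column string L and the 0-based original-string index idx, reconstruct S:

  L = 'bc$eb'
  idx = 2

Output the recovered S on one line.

LF mapping: 1 3 0 4 2
Walk LF starting at row 2, prepending L[row]:
  step 1: row=2, L[2]='$', prepend. Next row=LF[2]=0
  step 2: row=0, L[0]='b', prepend. Next row=LF[0]=1
  step 3: row=1, L[1]='c', prepend. Next row=LF[1]=3
  step 4: row=3, L[3]='e', prepend. Next row=LF[3]=4
  step 5: row=4, L[4]='b', prepend. Next row=LF[4]=2
Reversed output: becb$

Answer: becb$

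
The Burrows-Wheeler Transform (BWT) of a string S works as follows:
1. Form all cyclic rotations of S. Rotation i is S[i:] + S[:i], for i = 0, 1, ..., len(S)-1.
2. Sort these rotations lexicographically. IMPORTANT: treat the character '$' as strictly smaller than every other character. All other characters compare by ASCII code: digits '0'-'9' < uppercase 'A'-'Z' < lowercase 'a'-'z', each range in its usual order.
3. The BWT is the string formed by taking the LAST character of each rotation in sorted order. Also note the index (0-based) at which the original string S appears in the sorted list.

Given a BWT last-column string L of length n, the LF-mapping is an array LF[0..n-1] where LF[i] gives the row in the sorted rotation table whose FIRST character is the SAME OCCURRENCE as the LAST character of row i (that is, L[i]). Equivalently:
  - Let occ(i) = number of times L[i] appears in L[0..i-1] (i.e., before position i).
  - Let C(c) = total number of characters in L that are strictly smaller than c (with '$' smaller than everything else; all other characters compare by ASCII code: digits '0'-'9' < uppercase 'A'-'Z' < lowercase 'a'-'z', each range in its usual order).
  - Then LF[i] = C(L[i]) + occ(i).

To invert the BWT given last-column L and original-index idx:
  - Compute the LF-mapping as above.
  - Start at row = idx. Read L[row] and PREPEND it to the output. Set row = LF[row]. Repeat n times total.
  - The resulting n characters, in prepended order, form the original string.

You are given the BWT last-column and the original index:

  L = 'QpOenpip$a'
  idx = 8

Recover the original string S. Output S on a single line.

LF mapping: 2 7 1 4 6 8 5 9 0 3
Walk LF starting at row 8, prepending L[row]:
  step 1: row=8, L[8]='$', prepend. Next row=LF[8]=0
  step 2: row=0, L[0]='Q', prepend. Next row=LF[0]=2
  step 3: row=2, L[2]='O', prepend. Next row=LF[2]=1
  step 4: row=1, L[1]='p', prepend. Next row=LF[1]=7
  step 5: row=7, L[7]='p', prepend. Next row=LF[7]=9
  step 6: row=9, L[9]='a', prepend. Next row=LF[9]=3
  step 7: row=3, L[3]='e', prepend. Next row=LF[3]=4
  step 8: row=4, L[4]='n', prepend. Next row=LF[4]=6
  step 9: row=6, L[6]='i', prepend. Next row=LF[6]=5
  step 10: row=5, L[5]='p', prepend. Next row=LF[5]=8
Reversed output: pineappOQ$

Answer: pineappOQ$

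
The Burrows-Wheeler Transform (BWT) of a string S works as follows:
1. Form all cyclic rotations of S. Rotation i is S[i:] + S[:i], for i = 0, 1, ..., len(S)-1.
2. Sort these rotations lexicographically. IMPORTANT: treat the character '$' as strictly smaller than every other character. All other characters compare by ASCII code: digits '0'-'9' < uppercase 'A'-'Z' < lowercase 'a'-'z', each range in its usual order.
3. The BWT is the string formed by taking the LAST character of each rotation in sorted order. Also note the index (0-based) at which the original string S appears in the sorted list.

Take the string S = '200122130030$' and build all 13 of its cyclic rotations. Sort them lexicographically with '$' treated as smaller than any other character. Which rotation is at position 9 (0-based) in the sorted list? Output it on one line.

Answer: 2130030$20012

Derivation:
All 13 rotations (rotation i = S[i:]+S[:i]):
  rot[0] = 200122130030$
  rot[1] = 00122130030$2
  rot[2] = 0122130030$20
  rot[3] = 122130030$200
  rot[4] = 22130030$2001
  rot[5] = 2130030$20012
  rot[6] = 130030$200122
  rot[7] = 30030$2001221
  rot[8] = 0030$20012213
  rot[9] = 030$200122130
  rot[10] = 30$2001221300
  rot[11] = 0$20012213003
  rot[12] = $200122130030
Sorted (with $ < everything):
  sorted[0] = $200122130030
  sorted[1] = 0$20012213003
  sorted[2] = 00122130030$2
  sorted[3] = 0030$20012213
  sorted[4] = 0122130030$20
  sorted[5] = 030$200122130
  sorted[6] = 122130030$200
  sorted[7] = 130030$200122
  sorted[8] = 200122130030$
  sorted[9] = 2130030$20012
  sorted[10] = 22130030$2001
  sorted[11] = 30$2001221300
  sorted[12] = 30030$2001221
sorted[9] = 2130030$20012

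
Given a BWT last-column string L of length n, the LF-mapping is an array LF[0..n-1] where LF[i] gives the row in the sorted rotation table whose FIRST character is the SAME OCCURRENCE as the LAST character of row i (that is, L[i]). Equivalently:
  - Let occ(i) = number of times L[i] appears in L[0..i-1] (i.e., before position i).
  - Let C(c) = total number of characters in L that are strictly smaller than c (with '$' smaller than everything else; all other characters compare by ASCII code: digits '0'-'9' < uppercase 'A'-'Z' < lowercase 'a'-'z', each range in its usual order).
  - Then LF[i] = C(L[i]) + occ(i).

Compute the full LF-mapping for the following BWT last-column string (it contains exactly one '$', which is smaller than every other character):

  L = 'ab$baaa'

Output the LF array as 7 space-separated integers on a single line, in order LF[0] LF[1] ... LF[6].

Answer: 1 5 0 6 2 3 4

Derivation:
Char counts: '$':1, 'a':4, 'b':2
C (first-col start): C('$')=0, C('a')=1, C('b')=5
L[0]='a': occ=0, LF[0]=C('a')+0=1+0=1
L[1]='b': occ=0, LF[1]=C('b')+0=5+0=5
L[2]='$': occ=0, LF[2]=C('$')+0=0+0=0
L[3]='b': occ=1, LF[3]=C('b')+1=5+1=6
L[4]='a': occ=1, LF[4]=C('a')+1=1+1=2
L[5]='a': occ=2, LF[5]=C('a')+2=1+2=3
L[6]='a': occ=3, LF[6]=C('a')+3=1+3=4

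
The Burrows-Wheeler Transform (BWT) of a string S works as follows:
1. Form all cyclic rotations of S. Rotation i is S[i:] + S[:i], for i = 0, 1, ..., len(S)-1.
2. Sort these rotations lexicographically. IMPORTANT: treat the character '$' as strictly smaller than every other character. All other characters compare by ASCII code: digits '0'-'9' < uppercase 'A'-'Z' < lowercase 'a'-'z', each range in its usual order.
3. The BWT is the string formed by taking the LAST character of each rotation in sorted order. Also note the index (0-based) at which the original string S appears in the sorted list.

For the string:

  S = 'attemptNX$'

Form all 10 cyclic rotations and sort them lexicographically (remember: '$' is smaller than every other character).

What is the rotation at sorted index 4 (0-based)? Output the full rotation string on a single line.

All 10 rotations (rotation i = S[i:]+S[:i]):
  rot[0] = attemptNX$
  rot[1] = ttemptNX$a
  rot[2] = temptNX$at
  rot[3] = emptNX$att
  rot[4] = mptNX$atte
  rot[5] = ptNX$attem
  rot[6] = tNX$attemp
  rot[7] = NX$attempt
  rot[8] = X$attemptN
  rot[9] = $attemptNX
Sorted (with $ < everything):
  sorted[0] = $attemptNX
  sorted[1] = NX$attempt
  sorted[2] = X$attemptN
  sorted[3] = attemptNX$
  sorted[4] = emptNX$att
  sorted[5] = mptNX$atte
  sorted[6] = ptNX$attem
  sorted[7] = tNX$attemp
  sorted[8] = temptNX$at
  sorted[9] = ttemptNX$a
sorted[4] = emptNX$att

Answer: emptNX$att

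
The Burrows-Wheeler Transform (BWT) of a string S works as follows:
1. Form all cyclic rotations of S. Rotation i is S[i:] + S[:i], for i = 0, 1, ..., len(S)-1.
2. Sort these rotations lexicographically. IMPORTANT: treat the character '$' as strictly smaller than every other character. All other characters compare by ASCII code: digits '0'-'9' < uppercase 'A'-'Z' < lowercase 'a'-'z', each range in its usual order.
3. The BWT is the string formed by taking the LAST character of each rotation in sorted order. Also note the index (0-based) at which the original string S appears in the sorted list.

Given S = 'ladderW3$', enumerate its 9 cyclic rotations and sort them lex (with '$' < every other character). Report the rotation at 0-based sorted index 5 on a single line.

Answer: derW3$lad

Derivation:
All 9 rotations (rotation i = S[i:]+S[:i]):
  rot[0] = ladderW3$
  rot[1] = adderW3$l
  rot[2] = dderW3$la
  rot[3] = derW3$lad
  rot[4] = erW3$ladd
  rot[5] = rW3$ladde
  rot[6] = W3$ladder
  rot[7] = 3$ladderW
  rot[8] = $ladderW3
Sorted (with $ < everything):
  sorted[0] = $ladderW3
  sorted[1] = 3$ladderW
  sorted[2] = W3$ladder
  sorted[3] = adderW3$l
  sorted[4] = dderW3$la
  sorted[5] = derW3$lad
  sorted[6] = erW3$ladd
  sorted[7] = ladderW3$
  sorted[8] = rW3$ladde
sorted[5] = derW3$lad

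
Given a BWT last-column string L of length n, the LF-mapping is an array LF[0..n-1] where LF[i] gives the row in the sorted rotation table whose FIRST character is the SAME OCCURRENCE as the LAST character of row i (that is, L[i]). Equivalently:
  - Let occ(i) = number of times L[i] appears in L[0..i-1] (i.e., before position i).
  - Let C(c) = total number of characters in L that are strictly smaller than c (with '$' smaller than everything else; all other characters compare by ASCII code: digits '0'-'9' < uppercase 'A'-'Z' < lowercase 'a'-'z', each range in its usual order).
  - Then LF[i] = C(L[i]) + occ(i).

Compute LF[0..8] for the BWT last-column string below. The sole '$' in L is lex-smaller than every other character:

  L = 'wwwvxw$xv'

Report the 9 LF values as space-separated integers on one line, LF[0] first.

Answer: 3 4 5 1 7 6 0 8 2

Derivation:
Char counts: '$':1, 'v':2, 'w':4, 'x':2
C (first-col start): C('$')=0, C('v')=1, C('w')=3, C('x')=7
L[0]='w': occ=0, LF[0]=C('w')+0=3+0=3
L[1]='w': occ=1, LF[1]=C('w')+1=3+1=4
L[2]='w': occ=2, LF[2]=C('w')+2=3+2=5
L[3]='v': occ=0, LF[3]=C('v')+0=1+0=1
L[4]='x': occ=0, LF[4]=C('x')+0=7+0=7
L[5]='w': occ=3, LF[5]=C('w')+3=3+3=6
L[6]='$': occ=0, LF[6]=C('$')+0=0+0=0
L[7]='x': occ=1, LF[7]=C('x')+1=7+1=8
L[8]='v': occ=1, LF[8]=C('v')+1=1+1=2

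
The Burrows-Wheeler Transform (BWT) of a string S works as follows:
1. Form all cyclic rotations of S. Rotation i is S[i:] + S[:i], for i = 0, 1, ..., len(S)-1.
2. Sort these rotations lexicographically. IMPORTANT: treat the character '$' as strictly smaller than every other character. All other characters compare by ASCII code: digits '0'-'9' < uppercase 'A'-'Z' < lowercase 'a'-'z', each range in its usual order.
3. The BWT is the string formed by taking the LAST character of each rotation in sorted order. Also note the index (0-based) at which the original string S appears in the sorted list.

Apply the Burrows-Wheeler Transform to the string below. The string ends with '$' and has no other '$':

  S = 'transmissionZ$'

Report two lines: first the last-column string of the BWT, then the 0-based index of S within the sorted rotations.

Answer: Znrsmsoaitsni$
13

Derivation:
All 14 rotations (rotation i = S[i:]+S[:i]):
  rot[0] = transmissionZ$
  rot[1] = ransmissionZ$t
  rot[2] = ansmissionZ$tr
  rot[3] = nsmissionZ$tra
  rot[4] = smissionZ$tran
  rot[5] = missionZ$trans
  rot[6] = issionZ$transm
  rot[7] = ssionZ$transmi
  rot[8] = sionZ$transmis
  rot[9] = ionZ$transmiss
  rot[10] = onZ$transmissi
  rot[11] = nZ$transmissio
  rot[12] = Z$transmission
  rot[13] = $transmissionZ
Sorted (with $ < everything):
  sorted[0] = $transmissionZ  (last char: 'Z')
  sorted[1] = Z$transmission  (last char: 'n')
  sorted[2] = ansmissionZ$tr  (last char: 'r')
  sorted[3] = ionZ$transmiss  (last char: 's')
  sorted[4] = issionZ$transm  (last char: 'm')
  sorted[5] = missionZ$trans  (last char: 's')
  sorted[6] = nZ$transmissio  (last char: 'o')
  sorted[7] = nsmissionZ$tra  (last char: 'a')
  sorted[8] = onZ$transmissi  (last char: 'i')
  sorted[9] = ransmissionZ$t  (last char: 't')
  sorted[10] = sionZ$transmis  (last char: 's')
  sorted[11] = smissionZ$tran  (last char: 'n')
  sorted[12] = ssionZ$transmi  (last char: 'i')
  sorted[13] = transmissionZ$  (last char: '$')
Last column: Znrsmsoaitsni$
Original string S is at sorted index 13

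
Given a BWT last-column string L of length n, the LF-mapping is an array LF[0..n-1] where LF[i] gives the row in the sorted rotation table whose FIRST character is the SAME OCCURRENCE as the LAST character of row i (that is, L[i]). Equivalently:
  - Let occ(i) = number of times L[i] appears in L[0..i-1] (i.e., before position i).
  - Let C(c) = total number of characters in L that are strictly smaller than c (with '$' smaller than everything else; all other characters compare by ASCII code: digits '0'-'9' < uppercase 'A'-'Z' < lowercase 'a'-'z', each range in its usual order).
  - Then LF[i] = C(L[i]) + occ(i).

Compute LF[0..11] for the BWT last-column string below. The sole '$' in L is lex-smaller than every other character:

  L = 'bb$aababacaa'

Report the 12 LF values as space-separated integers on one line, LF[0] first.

Answer: 7 8 0 1 2 9 3 10 4 11 5 6

Derivation:
Char counts: '$':1, 'a':6, 'b':4, 'c':1
C (first-col start): C('$')=0, C('a')=1, C('b')=7, C('c')=11
L[0]='b': occ=0, LF[0]=C('b')+0=7+0=7
L[1]='b': occ=1, LF[1]=C('b')+1=7+1=8
L[2]='$': occ=0, LF[2]=C('$')+0=0+0=0
L[3]='a': occ=0, LF[3]=C('a')+0=1+0=1
L[4]='a': occ=1, LF[4]=C('a')+1=1+1=2
L[5]='b': occ=2, LF[5]=C('b')+2=7+2=9
L[6]='a': occ=2, LF[6]=C('a')+2=1+2=3
L[7]='b': occ=3, LF[7]=C('b')+3=7+3=10
L[8]='a': occ=3, LF[8]=C('a')+3=1+3=4
L[9]='c': occ=0, LF[9]=C('c')+0=11+0=11
L[10]='a': occ=4, LF[10]=C('a')+4=1+4=5
L[11]='a': occ=5, LF[11]=C('a')+5=1+5=6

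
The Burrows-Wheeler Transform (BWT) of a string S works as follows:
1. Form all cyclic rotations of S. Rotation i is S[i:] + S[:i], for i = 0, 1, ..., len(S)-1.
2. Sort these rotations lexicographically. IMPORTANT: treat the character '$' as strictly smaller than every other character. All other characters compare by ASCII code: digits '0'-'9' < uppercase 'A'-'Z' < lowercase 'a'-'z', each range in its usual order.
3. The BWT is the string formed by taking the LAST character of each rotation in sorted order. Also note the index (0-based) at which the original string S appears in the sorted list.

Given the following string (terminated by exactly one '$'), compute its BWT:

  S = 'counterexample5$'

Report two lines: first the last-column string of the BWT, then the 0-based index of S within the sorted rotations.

Answer: 5ex$ltrpaucmenoe
3

Derivation:
All 16 rotations (rotation i = S[i:]+S[:i]):
  rot[0] = counterexample5$
  rot[1] = ounterexample5$c
  rot[2] = unterexample5$co
  rot[3] = nterexample5$cou
  rot[4] = terexample5$coun
  rot[5] = erexample5$count
  rot[6] = rexample5$counte
  rot[7] = example5$counter
  rot[8] = xample5$countere
  rot[9] = ample5$counterex
  rot[10] = mple5$counterexa
  rot[11] = ple5$counterexam
  rot[12] = le5$counterexamp
  rot[13] = e5$counterexampl
  rot[14] = 5$counterexample
  rot[15] = $counterexample5
Sorted (with $ < everything):
  sorted[0] = $counterexample5  (last char: '5')
  sorted[1] = 5$counterexample  (last char: 'e')
  sorted[2] = ample5$counterex  (last char: 'x')
  sorted[3] = counterexample5$  (last char: '$')
  sorted[4] = e5$counterexampl  (last char: 'l')
  sorted[5] = erexample5$count  (last char: 't')
  sorted[6] = example5$counter  (last char: 'r')
  sorted[7] = le5$counterexamp  (last char: 'p')
  sorted[8] = mple5$counterexa  (last char: 'a')
  sorted[9] = nterexample5$cou  (last char: 'u')
  sorted[10] = ounterexample5$c  (last char: 'c')
  sorted[11] = ple5$counterexam  (last char: 'm')
  sorted[12] = rexample5$counte  (last char: 'e')
  sorted[13] = terexample5$coun  (last char: 'n')
  sorted[14] = unterexample5$co  (last char: 'o')
  sorted[15] = xample5$countere  (last char: 'e')
Last column: 5ex$ltrpaucmenoe
Original string S is at sorted index 3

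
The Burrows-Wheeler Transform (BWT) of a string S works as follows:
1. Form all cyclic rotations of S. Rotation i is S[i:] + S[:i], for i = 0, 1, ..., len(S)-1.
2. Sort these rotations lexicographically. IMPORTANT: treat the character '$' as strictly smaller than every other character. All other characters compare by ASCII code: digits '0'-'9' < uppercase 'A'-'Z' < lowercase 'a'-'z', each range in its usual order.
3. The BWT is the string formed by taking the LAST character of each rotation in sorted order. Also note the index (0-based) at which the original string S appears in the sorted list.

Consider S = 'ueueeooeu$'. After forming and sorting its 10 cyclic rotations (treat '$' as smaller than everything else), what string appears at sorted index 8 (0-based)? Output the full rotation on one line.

Answer: ueeooeu$ue

Derivation:
All 10 rotations (rotation i = S[i:]+S[:i]):
  rot[0] = ueueeooeu$
  rot[1] = eueeooeu$u
  rot[2] = ueeooeu$ue
  rot[3] = eeooeu$ueu
  rot[4] = eooeu$ueue
  rot[5] = ooeu$ueuee
  rot[6] = oeu$ueueeo
  rot[7] = eu$ueueeoo
  rot[8] = u$ueueeooe
  rot[9] = $ueueeooeu
Sorted (with $ < everything):
  sorted[0] = $ueueeooeu
  sorted[1] = eeooeu$ueu
  sorted[2] = eooeu$ueue
  sorted[3] = eu$ueueeoo
  sorted[4] = eueeooeu$u
  sorted[5] = oeu$ueueeo
  sorted[6] = ooeu$ueuee
  sorted[7] = u$ueueeooe
  sorted[8] = ueeooeu$ue
  sorted[9] = ueueeooeu$
sorted[8] = ueeooeu$ue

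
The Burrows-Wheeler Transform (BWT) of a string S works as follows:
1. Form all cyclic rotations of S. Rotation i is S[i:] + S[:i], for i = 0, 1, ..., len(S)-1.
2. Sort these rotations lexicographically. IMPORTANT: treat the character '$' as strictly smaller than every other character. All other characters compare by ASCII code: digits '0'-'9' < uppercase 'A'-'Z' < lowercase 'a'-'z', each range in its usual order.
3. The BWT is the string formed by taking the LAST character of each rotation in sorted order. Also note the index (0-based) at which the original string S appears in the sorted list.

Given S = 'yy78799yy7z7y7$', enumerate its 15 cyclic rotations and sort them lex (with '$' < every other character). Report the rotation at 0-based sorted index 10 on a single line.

Answer: y78799yy7z7y7$y

Derivation:
All 15 rotations (rotation i = S[i:]+S[:i]):
  rot[0] = yy78799yy7z7y7$
  rot[1] = y78799yy7z7y7$y
  rot[2] = 78799yy7z7y7$yy
  rot[3] = 8799yy7z7y7$yy7
  rot[4] = 799yy7z7y7$yy78
  rot[5] = 99yy7z7y7$yy787
  rot[6] = 9yy7z7y7$yy7879
  rot[7] = yy7z7y7$yy78799
  rot[8] = y7z7y7$yy78799y
  rot[9] = 7z7y7$yy78799yy
  rot[10] = z7y7$yy78799yy7
  rot[11] = 7y7$yy78799yy7z
  rot[12] = y7$yy78799yy7z7
  rot[13] = 7$yy78799yy7z7y
  rot[14] = $yy78799yy7z7y7
Sorted (with $ < everything):
  sorted[0] = $yy78799yy7z7y7
  sorted[1] = 7$yy78799yy7z7y
  sorted[2] = 78799yy7z7y7$yy
  sorted[3] = 799yy7z7y7$yy78
  sorted[4] = 7y7$yy78799yy7z
  sorted[5] = 7z7y7$yy78799yy
  sorted[6] = 8799yy7z7y7$yy7
  sorted[7] = 99yy7z7y7$yy787
  sorted[8] = 9yy7z7y7$yy7879
  sorted[9] = y7$yy78799yy7z7
  sorted[10] = y78799yy7z7y7$y
  sorted[11] = y7z7y7$yy78799y
  sorted[12] = yy78799yy7z7y7$
  sorted[13] = yy7z7y7$yy78799
  sorted[14] = z7y7$yy78799yy7
sorted[10] = y78799yy7z7y7$y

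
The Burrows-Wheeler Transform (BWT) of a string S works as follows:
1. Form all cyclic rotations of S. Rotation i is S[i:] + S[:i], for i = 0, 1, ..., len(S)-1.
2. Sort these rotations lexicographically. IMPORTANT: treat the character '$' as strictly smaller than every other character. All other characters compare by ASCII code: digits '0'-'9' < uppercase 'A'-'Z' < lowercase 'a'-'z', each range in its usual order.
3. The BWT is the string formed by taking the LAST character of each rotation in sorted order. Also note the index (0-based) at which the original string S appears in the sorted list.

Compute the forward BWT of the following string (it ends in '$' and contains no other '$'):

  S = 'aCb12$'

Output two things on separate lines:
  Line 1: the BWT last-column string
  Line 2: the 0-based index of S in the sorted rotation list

Answer: 2b1a$C
4

Derivation:
All 6 rotations (rotation i = S[i:]+S[:i]):
  rot[0] = aCb12$
  rot[1] = Cb12$a
  rot[2] = b12$aC
  rot[3] = 12$aCb
  rot[4] = 2$aCb1
  rot[5] = $aCb12
Sorted (with $ < everything):
  sorted[0] = $aCb12  (last char: '2')
  sorted[1] = 12$aCb  (last char: 'b')
  sorted[2] = 2$aCb1  (last char: '1')
  sorted[3] = Cb12$a  (last char: 'a')
  sorted[4] = aCb12$  (last char: '$')
  sorted[5] = b12$aC  (last char: 'C')
Last column: 2b1a$C
Original string S is at sorted index 4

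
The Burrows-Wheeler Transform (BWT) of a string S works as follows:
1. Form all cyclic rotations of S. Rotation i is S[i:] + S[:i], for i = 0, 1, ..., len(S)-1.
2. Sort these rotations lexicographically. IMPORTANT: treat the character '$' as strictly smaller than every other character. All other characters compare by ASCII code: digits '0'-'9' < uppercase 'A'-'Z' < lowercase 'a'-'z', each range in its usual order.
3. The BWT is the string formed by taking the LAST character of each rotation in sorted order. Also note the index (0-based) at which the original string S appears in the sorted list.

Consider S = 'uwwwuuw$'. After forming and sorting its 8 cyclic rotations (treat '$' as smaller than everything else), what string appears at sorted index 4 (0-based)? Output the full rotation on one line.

Answer: w$uwwwuu

Derivation:
All 8 rotations (rotation i = S[i:]+S[:i]):
  rot[0] = uwwwuuw$
  rot[1] = wwwuuw$u
  rot[2] = wwuuw$uw
  rot[3] = wuuw$uww
  rot[4] = uuw$uwww
  rot[5] = uw$uwwwu
  rot[6] = w$uwwwuu
  rot[7] = $uwwwuuw
Sorted (with $ < everything):
  sorted[0] = $uwwwuuw
  sorted[1] = uuw$uwww
  sorted[2] = uw$uwwwu
  sorted[3] = uwwwuuw$
  sorted[4] = w$uwwwuu
  sorted[5] = wuuw$uww
  sorted[6] = wwuuw$uw
  sorted[7] = wwwuuw$u
sorted[4] = w$uwwwuu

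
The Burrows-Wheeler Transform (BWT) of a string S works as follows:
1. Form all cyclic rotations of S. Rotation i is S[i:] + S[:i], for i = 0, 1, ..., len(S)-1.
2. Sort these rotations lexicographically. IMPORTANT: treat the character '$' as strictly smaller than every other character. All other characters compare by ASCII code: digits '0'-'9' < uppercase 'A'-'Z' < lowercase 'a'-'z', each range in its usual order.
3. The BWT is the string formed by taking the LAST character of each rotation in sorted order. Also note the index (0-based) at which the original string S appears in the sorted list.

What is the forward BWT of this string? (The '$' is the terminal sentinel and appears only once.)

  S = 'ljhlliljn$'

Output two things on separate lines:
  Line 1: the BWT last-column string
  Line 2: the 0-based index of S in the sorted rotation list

Answer: njllll$ihj
6

Derivation:
All 10 rotations (rotation i = S[i:]+S[:i]):
  rot[0] = ljhlliljn$
  rot[1] = jhlliljn$l
  rot[2] = hlliljn$lj
  rot[3] = lliljn$ljh
  rot[4] = liljn$ljhl
  rot[5] = iljn$ljhll
  rot[6] = ljn$ljhlli
  rot[7] = jn$ljhllil
  rot[8] = n$ljhllilj
  rot[9] = $ljhlliljn
Sorted (with $ < everything):
  sorted[0] = $ljhlliljn  (last char: 'n')
  sorted[1] = hlliljn$lj  (last char: 'j')
  sorted[2] = iljn$ljhll  (last char: 'l')
  sorted[3] = jhlliljn$l  (last char: 'l')
  sorted[4] = jn$ljhllil  (last char: 'l')
  sorted[5] = liljn$ljhl  (last char: 'l')
  sorted[6] = ljhlliljn$  (last char: '$')
  sorted[7] = ljn$ljhlli  (last char: 'i')
  sorted[8] = lliljn$ljh  (last char: 'h')
  sorted[9] = n$ljhllilj  (last char: 'j')
Last column: njllll$ihj
Original string S is at sorted index 6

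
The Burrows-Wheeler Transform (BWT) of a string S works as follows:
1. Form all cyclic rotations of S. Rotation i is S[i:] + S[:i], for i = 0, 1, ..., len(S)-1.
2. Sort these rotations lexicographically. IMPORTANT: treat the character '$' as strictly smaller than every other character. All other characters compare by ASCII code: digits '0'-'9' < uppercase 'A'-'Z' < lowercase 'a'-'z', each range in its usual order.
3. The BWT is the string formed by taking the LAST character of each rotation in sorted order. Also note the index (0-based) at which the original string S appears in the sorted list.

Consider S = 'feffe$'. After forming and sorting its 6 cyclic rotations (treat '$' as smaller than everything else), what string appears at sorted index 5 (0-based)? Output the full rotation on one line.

All 6 rotations (rotation i = S[i:]+S[:i]):
  rot[0] = feffe$
  rot[1] = effe$f
  rot[2] = ffe$fe
  rot[3] = fe$fef
  rot[4] = e$feff
  rot[5] = $feffe
Sorted (with $ < everything):
  sorted[0] = $feffe
  sorted[1] = e$feff
  sorted[2] = effe$f
  sorted[3] = fe$fef
  sorted[4] = feffe$
  sorted[5] = ffe$fe
sorted[5] = ffe$fe

Answer: ffe$fe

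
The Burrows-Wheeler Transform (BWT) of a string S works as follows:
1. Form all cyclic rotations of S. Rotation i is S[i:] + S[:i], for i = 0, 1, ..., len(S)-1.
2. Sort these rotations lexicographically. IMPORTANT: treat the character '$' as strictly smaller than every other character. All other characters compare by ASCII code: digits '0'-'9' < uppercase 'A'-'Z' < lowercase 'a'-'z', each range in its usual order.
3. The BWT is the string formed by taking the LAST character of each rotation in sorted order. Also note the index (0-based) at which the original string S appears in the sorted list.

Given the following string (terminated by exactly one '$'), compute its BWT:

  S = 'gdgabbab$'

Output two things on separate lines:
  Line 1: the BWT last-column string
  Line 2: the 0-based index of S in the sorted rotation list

All 9 rotations (rotation i = S[i:]+S[:i]):
  rot[0] = gdgabbab$
  rot[1] = dgabbab$g
  rot[2] = gabbab$gd
  rot[3] = abbab$gdg
  rot[4] = bbab$gdga
  rot[5] = bab$gdgab
  rot[6] = ab$gdgabb
  rot[7] = b$gdgabba
  rot[8] = $gdgabbab
Sorted (with $ < everything):
  sorted[0] = $gdgabbab  (last char: 'b')
  sorted[1] = ab$gdgabb  (last char: 'b')
  sorted[2] = abbab$gdg  (last char: 'g')
  sorted[3] = b$gdgabba  (last char: 'a')
  sorted[4] = bab$gdgab  (last char: 'b')
  sorted[5] = bbab$gdga  (last char: 'a')
  sorted[6] = dgabbab$g  (last char: 'g')
  sorted[7] = gabbab$gd  (last char: 'd')
  sorted[8] = gdgabbab$  (last char: '$')
Last column: bbgabagd$
Original string S is at sorted index 8

Answer: bbgabagd$
8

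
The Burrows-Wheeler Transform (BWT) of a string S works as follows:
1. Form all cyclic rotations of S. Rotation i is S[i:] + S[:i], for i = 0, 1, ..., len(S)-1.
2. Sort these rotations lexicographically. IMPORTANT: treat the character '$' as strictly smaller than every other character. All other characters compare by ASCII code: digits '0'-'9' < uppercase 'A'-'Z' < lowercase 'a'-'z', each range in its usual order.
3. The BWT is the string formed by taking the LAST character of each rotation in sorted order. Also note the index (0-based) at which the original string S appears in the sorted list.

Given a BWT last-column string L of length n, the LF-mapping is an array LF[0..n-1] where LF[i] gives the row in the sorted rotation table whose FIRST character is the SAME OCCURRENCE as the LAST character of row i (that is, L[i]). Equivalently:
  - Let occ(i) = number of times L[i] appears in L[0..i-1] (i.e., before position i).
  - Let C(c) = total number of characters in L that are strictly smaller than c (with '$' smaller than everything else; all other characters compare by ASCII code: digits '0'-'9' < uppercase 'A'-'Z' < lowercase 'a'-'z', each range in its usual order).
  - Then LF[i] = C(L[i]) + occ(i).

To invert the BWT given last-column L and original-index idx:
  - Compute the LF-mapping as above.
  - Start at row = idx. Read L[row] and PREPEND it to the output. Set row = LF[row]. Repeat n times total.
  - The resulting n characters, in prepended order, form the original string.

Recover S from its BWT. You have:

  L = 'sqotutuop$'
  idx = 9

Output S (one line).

Answer: utpuqoots$

Derivation:
LF mapping: 5 4 1 6 8 7 9 2 3 0
Walk LF starting at row 9, prepending L[row]:
  step 1: row=9, L[9]='$', prepend. Next row=LF[9]=0
  step 2: row=0, L[0]='s', prepend. Next row=LF[0]=5
  step 3: row=5, L[5]='t', prepend. Next row=LF[5]=7
  step 4: row=7, L[7]='o', prepend. Next row=LF[7]=2
  step 5: row=2, L[2]='o', prepend. Next row=LF[2]=1
  step 6: row=1, L[1]='q', prepend. Next row=LF[1]=4
  step 7: row=4, L[4]='u', prepend. Next row=LF[4]=8
  step 8: row=8, L[8]='p', prepend. Next row=LF[8]=3
  step 9: row=3, L[3]='t', prepend. Next row=LF[3]=6
  step 10: row=6, L[6]='u', prepend. Next row=LF[6]=9
Reversed output: utpuqoots$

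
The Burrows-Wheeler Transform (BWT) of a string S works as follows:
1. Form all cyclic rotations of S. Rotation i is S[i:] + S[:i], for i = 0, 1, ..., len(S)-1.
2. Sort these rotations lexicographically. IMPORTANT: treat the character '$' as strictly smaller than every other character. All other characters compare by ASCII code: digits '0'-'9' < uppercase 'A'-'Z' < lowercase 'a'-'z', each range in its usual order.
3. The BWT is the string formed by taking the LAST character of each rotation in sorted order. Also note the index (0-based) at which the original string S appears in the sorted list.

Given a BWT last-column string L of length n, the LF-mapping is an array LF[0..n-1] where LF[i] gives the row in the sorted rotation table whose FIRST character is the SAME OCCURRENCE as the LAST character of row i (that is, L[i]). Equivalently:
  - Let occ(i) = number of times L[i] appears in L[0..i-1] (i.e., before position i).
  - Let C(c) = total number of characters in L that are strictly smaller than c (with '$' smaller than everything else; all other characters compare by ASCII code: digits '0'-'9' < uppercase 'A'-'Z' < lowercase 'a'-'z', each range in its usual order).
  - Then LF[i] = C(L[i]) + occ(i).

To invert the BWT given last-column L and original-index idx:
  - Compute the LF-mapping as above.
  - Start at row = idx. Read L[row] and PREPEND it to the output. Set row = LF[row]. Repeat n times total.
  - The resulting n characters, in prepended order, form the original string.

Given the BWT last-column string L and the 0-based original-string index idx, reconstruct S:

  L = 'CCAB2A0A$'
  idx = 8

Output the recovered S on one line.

LF mapping: 7 8 3 6 2 4 1 5 0
Walk LF starting at row 8, prepending L[row]:
  step 1: row=8, L[8]='$', prepend. Next row=LF[8]=0
  step 2: row=0, L[0]='C', prepend. Next row=LF[0]=7
  step 3: row=7, L[7]='A', prepend. Next row=LF[7]=5
  step 4: row=5, L[5]='A', prepend. Next row=LF[5]=4
  step 5: row=4, L[4]='2', prepend. Next row=LF[4]=2
  step 6: row=2, L[2]='A', prepend. Next row=LF[2]=3
  step 7: row=3, L[3]='B', prepend. Next row=LF[3]=6
  step 8: row=6, L[6]='0', prepend. Next row=LF[6]=1
  step 9: row=1, L[1]='C', prepend. Next row=LF[1]=8
Reversed output: C0BA2AAC$

Answer: C0BA2AAC$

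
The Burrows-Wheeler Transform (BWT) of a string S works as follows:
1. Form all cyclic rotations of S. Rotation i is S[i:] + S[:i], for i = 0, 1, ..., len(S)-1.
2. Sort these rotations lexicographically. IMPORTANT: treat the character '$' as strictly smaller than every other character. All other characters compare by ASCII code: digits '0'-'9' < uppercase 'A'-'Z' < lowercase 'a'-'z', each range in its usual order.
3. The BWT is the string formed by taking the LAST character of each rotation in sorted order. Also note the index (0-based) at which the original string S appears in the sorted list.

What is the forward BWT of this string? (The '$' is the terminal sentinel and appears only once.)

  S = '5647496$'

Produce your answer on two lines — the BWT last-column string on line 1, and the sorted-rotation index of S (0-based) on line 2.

All 8 rotations (rotation i = S[i:]+S[:i]):
  rot[0] = 5647496$
  rot[1] = 647496$5
  rot[2] = 47496$56
  rot[3] = 7496$564
  rot[4] = 496$5647
  rot[5] = 96$56474
  rot[6] = 6$564749
  rot[7] = $5647496
Sorted (with $ < everything):
  sorted[0] = $5647496  (last char: '6')
  sorted[1] = 47496$56  (last char: '6')
  sorted[2] = 496$5647  (last char: '7')
  sorted[3] = 5647496$  (last char: '$')
  sorted[4] = 6$564749  (last char: '9')
  sorted[5] = 647496$5  (last char: '5')
  sorted[6] = 7496$564  (last char: '4')
  sorted[7] = 96$56474  (last char: '4')
Last column: 667$9544
Original string S is at sorted index 3

Answer: 667$9544
3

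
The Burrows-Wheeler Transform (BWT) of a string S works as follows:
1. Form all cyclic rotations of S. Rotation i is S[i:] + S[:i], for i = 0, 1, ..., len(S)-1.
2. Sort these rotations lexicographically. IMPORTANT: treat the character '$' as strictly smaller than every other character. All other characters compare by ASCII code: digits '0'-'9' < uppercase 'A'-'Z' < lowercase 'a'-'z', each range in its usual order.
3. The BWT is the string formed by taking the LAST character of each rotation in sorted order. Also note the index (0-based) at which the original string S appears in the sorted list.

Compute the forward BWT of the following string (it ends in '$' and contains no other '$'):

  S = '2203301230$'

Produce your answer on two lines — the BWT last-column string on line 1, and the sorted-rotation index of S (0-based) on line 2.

All 11 rotations (rotation i = S[i:]+S[:i]):
  rot[0] = 2203301230$
  rot[1] = 203301230$2
  rot[2] = 03301230$22
  rot[3] = 3301230$220
  rot[4] = 301230$2203
  rot[5] = 01230$22033
  rot[6] = 1230$220330
  rot[7] = 230$2203301
  rot[8] = 30$22033012
  rot[9] = 0$220330123
  rot[10] = $2203301230
Sorted (with $ < everything):
  sorted[0] = $2203301230  (last char: '0')
  sorted[1] = 0$220330123  (last char: '3')
  sorted[2] = 01230$22033  (last char: '3')
  sorted[3] = 03301230$22  (last char: '2')
  sorted[4] = 1230$220330  (last char: '0')
  sorted[5] = 203301230$2  (last char: '2')
  sorted[6] = 2203301230$  (last char: '$')
  sorted[7] = 230$2203301  (last char: '1')
  sorted[8] = 30$22033012  (last char: '2')
  sorted[9] = 301230$2203  (last char: '3')
  sorted[10] = 3301230$220  (last char: '0')
Last column: 033202$1230
Original string S is at sorted index 6

Answer: 033202$1230
6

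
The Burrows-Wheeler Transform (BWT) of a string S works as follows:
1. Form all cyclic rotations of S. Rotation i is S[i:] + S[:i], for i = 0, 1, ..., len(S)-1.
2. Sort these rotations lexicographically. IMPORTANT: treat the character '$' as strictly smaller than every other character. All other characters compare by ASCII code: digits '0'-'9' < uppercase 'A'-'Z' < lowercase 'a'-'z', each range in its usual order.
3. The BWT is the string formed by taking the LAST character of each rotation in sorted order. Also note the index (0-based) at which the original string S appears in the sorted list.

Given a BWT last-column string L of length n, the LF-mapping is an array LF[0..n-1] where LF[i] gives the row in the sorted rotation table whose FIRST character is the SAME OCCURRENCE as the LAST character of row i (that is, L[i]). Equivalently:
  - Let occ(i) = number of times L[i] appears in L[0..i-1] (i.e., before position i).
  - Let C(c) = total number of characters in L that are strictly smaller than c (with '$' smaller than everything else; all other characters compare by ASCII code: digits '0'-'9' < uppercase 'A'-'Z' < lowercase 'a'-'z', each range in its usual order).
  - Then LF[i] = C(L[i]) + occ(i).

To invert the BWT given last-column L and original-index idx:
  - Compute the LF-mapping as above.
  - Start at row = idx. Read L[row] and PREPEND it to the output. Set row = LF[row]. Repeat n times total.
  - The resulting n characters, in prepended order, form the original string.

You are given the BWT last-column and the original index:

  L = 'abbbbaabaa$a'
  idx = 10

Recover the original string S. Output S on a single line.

Answer: babaabaabba$

Derivation:
LF mapping: 1 7 8 9 10 2 3 11 4 5 0 6
Walk LF starting at row 10, prepending L[row]:
  step 1: row=10, L[10]='$', prepend. Next row=LF[10]=0
  step 2: row=0, L[0]='a', prepend. Next row=LF[0]=1
  step 3: row=1, L[1]='b', prepend. Next row=LF[1]=7
  step 4: row=7, L[7]='b', prepend. Next row=LF[7]=11
  step 5: row=11, L[11]='a', prepend. Next row=LF[11]=6
  step 6: row=6, L[6]='a', prepend. Next row=LF[6]=3
  step 7: row=3, L[3]='b', prepend. Next row=LF[3]=9
  step 8: row=9, L[9]='a', prepend. Next row=LF[9]=5
  step 9: row=5, L[5]='a', prepend. Next row=LF[5]=2
  step 10: row=2, L[2]='b', prepend. Next row=LF[2]=8
  step 11: row=8, L[8]='a', prepend. Next row=LF[8]=4
  step 12: row=4, L[4]='b', prepend. Next row=LF[4]=10
Reversed output: babaabaabba$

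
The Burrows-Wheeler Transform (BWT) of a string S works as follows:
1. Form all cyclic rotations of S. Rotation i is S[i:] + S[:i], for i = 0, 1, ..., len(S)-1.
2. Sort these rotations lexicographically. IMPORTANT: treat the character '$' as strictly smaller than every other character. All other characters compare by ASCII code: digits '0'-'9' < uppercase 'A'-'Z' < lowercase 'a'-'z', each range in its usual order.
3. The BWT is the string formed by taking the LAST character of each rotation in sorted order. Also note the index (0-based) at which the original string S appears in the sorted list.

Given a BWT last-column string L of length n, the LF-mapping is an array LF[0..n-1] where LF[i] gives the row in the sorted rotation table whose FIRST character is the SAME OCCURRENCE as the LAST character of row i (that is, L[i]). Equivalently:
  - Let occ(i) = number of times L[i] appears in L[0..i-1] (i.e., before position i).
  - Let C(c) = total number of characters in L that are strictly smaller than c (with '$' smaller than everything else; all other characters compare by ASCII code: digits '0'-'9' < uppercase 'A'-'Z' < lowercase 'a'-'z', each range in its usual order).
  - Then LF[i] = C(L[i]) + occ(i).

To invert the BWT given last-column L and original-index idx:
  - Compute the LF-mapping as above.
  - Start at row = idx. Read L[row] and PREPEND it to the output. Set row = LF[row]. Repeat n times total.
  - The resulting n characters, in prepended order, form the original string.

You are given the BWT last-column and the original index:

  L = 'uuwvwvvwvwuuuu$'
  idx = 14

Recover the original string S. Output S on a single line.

LF mapping: 1 2 11 7 12 8 9 13 10 14 3 4 5 6 0
Walk LF starting at row 14, prepending L[row]:
  step 1: row=14, L[14]='$', prepend. Next row=LF[14]=0
  step 2: row=0, L[0]='u', prepend. Next row=LF[0]=1
  step 3: row=1, L[1]='u', prepend. Next row=LF[1]=2
  step 4: row=2, L[2]='w', prepend. Next row=LF[2]=11
  step 5: row=11, L[11]='u', prepend. Next row=LF[11]=4
  step 6: row=4, L[4]='w', prepend. Next row=LF[4]=12
  step 7: row=12, L[12]='u', prepend. Next row=LF[12]=5
  step 8: row=5, L[5]='v', prepend. Next row=LF[5]=8
  step 9: row=8, L[8]='v', prepend. Next row=LF[8]=10
  step 10: row=10, L[10]='u', prepend. Next row=LF[10]=3
  step 11: row=3, L[3]='v', prepend. Next row=LF[3]=7
  step 12: row=7, L[7]='w', prepend. Next row=LF[7]=13
  step 13: row=13, L[13]='u', prepend. Next row=LF[13]=6
  step 14: row=6, L[6]='v', prepend. Next row=LF[6]=9
  step 15: row=9, L[9]='w', prepend. Next row=LF[9]=14
Reversed output: wvuwvuvvuwuwuu$

Answer: wvuwvuvvuwuwuu$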